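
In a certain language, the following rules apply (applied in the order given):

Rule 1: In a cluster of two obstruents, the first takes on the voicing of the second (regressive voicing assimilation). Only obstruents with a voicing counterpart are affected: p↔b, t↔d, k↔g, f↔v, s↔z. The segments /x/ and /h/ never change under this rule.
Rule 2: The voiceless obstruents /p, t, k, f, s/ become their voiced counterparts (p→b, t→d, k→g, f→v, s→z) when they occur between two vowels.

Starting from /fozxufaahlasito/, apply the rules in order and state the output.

Rule 1 (regressive voicing assimilation): /z/ precedes the voiceless obstruent /x/, so it devoices to [s] by assimilation. /fozxufaahlasito/ → fosxufaahlasito.
Rule 2 (intervocalic voicing): /f/ is a voiceless obstruent between vowels /u/ and /a/, so it voices to [v]. /s/ is a voiceless obstruent between vowels /a/ and /i/, so it voices to [z]. /t/ is a voiceless obstruent between vowels /i/ and /o/, so it voices to [d]. /fosxufaahlasito/ → fosxuvaahlazido.

fosxuvaahlazido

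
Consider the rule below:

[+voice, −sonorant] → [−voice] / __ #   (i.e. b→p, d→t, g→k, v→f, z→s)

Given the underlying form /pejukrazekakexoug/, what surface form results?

/g/ is a voiced obstruent in word-final position, so it devoices to [k].
The other instance of /z/ does not occur in the required environment and remains unchanged.
Surface form: [pejukrazekakexouk].

pejukrazekakexouk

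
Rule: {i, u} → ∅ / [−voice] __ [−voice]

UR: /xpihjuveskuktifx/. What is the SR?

xphjuveskktfx

/i/ is a high vowel flanked by voiceless consonants /p/ and /h/, so it deletes.
/u/ is a high vowel flanked by voiceless consonants /k/ and /k/, so it deletes.
/i/ is a high vowel flanked by voiceless consonants /t/ and /f/, so it deletes.
Surface form: [xphjuveskktfx].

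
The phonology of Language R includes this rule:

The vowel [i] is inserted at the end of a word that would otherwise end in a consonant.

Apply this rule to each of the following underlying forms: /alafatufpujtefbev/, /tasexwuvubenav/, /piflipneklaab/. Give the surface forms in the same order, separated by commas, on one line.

/alafatufpujtefbev/: the form ends in the consonant /v/, so [i] is inserted word-finally. → [alafatufpujtefbevi].
/tasexwuvubenav/: the form ends in the consonant /v/, so [i] is inserted word-finally. → [tasexwuvubenavi].
/piflipneklaab/: the form ends in the consonant /b/, so [i] is inserted word-finally. → [piflipneklaabi].

alafatufpujtefbevi, tasexwuvubenavi, piflipneklaabi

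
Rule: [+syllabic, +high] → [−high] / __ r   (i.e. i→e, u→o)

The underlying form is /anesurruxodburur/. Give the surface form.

anesorruxodboror

Scanning /anesurruxodburur/: /u/ is a high vowel immediately before /r/, so it lowers to [o]; /u/ at position 8 is not in the conditioning environment; /u/ is a high vowel immediately before /r/, so it lowers to [o]; /u/ is a high vowel immediately before /r/, so it lowers to [o].
Result: [anesorruxodboror].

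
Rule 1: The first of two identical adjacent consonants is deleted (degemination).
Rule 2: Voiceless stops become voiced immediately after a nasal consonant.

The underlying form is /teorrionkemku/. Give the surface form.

Rule 1 (degemination): /rr/ is a geminate; the first /r/ deletes. /teorrionkemku/ → teorionkemku.
Rule 2 (post-nasal voicing): /k/ is a voiceless stop immediately after the nasal /n/, so it voices to [g]. /k/ is a voiceless stop immediately after the nasal /m/, so it voices to [g]. /teorionkemku/ → teoriongemgu.

teoriongemgu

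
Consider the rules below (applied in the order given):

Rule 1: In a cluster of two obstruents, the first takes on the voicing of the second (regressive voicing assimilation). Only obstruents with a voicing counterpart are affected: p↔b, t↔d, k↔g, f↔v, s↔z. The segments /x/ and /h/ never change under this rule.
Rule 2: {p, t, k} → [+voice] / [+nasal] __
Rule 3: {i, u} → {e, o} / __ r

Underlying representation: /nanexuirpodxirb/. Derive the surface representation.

nanexuerpotxerb

Rule 1 (regressive voicing assimilation): /d/ precedes the voiceless obstruent /x/, so it devoices to [t] by assimilation. /nanexuirpodxirb/ → nanexuirpotxirb.
Rule 2 (post-nasal voicing): no segment meets the environment; /nanexuirpotxirb/ is unchanged.
Rule 3 (pre-rhotic lowering): /i/ is a high vowel immediately before /r/, so it lowers to [e]. /i/ is a high vowel immediately before /r/, so it lowers to [e]. /nanexuirpotxirb/ → nanexuerpotxerb.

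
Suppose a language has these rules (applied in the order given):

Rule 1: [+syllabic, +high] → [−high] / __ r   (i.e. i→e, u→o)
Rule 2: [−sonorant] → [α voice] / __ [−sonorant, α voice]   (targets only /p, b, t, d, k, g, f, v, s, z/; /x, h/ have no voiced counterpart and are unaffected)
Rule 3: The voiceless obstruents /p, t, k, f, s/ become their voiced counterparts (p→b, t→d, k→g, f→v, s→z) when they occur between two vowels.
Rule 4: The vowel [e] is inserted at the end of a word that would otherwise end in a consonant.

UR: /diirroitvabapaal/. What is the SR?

Rule 1 (pre-rhotic lowering): /i/ is a high vowel immediately before /r/, so it lowers to [e]. /diirroitvabapaal/ → dierroitvabapaal.
Rule 2 (regressive voicing assimilation): /t/ precedes the voiced obstruent /v/, so it voices to [d] by assimilation. /dierroitvabapaal/ → dierroidvabapaal.
Rule 3 (intervocalic voicing): /p/ is a voiceless obstruent between vowels /a/ and /a/, so it voices to [b]. /dierroidvabapaal/ → dierroidvababaal.
Rule 4 (final e-epenthesis): the form ends in the consonant /l/, so [e] is inserted word-finally. /dierroidvababaal/ → dierroidvababaale.

dierroidvababaale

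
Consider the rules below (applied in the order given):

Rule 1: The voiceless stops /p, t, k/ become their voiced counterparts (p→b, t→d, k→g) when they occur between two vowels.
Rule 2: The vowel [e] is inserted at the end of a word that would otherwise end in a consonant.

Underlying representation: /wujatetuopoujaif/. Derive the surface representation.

Rule 1 (intervocalic voicing): /t/ is a voiceless stop between vowels /a/ and /e/, so it voices to [d]. /t/ is a voiceless stop between vowels /e/ and /u/, so it voices to [d]. /p/ is a voiceless stop between vowels /o/ and /o/, so it voices to [b]. /wujatetuopoujaif/ → wujadeduoboujaif.
Rule 2 (final e-epenthesis): the form ends in the consonant /f/, so [e] is inserted word-finally. /wujadeduoboujaif/ → wujadeduoboujaife.

wujadeduoboujaife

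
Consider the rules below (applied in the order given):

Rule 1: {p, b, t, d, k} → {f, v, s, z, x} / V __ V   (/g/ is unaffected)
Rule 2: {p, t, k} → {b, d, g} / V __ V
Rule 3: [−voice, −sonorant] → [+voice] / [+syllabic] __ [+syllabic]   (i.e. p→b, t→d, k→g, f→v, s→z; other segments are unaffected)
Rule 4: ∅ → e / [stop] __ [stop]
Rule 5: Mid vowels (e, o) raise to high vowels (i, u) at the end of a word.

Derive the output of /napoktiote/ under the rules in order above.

navoketiozi

Rule 1 (intervocalic spirantization): /p/ is a stop between vowels /a/ and /o/, so it spirantizes to the fricative [f]. /t/ is a stop between vowels /o/ and /e/, so it spirantizes to the fricative [s]. /napoktiote/ → nafoktiose.
Rule 2 (intervocalic voicing): no segment meets the environment; /nafoktiose/ is unchanged.
Rule 3 (intervocalic voicing): /f/ is a voiceless obstruent between vowels /a/ and /o/, so it voices to [v]. /s/ is a voiceless obstruent between vowels /o/ and /e/, so it voices to [z]. /nafoktiose/ → navoktioze.
Rule 4 (stop-cluster e-epenthesis): /k/ and /t/ form a stop–stop cluster, so [e] is inserted between them. /navoktioze/ → navoketioze.
Rule 5 (final vowel raising): /e/ is a mid vowel in word-final position, so it raises to [i]. /navoketioze/ → navoketiozi.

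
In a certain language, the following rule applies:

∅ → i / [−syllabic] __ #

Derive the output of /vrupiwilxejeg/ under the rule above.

the form ends in the consonant /g/, so [i] is inserted word-finally.
Surface form: [vrupiwilxejegi].

vrupiwilxejegi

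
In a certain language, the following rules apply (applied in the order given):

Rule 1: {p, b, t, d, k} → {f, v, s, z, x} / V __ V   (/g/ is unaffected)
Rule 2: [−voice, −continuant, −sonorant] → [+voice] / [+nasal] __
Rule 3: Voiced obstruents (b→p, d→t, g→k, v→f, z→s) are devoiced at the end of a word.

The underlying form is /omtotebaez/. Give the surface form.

Rule 1 (intervocalic spirantization): /t/ is a stop between vowels /o/ and /e/, so it spirantizes to the fricative [s]. /b/ is a stop between vowels /e/ and /a/, so it spirantizes to the fricative [v]. /omtotebaez/ → omtosevaez.
Rule 2 (post-nasal voicing): /t/ is a voiceless stop immediately after the nasal /m/, so it voices to [d]. /omtosevaez/ → omdosevaez.
Rule 3 (final devoicing): /z/ is a voiced obstruent in word-final position, so it devoices to [s]. /omdosevaez/ → omdosevaes.

omdosevaes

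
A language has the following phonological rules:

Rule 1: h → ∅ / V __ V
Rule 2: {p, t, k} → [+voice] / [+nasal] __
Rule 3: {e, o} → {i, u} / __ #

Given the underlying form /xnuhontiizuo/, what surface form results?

Rule 1 (intervocalic h-deletion): /h/ occurs between vowels /u/ and /o/, so it deletes. /xnuhontiizuo/ → xnuontiizuo.
Rule 2 (post-nasal voicing): /t/ is a voiceless stop immediately after the nasal /n/, so it voices to [d]. /xnuontiizuo/ → xnuondiizuo.
Rule 3 (final vowel raising): /o/ is a mid vowel in word-final position, so it raises to [u]. /xnuondiizuo/ → xnuondiizuu.

xnuondiizuu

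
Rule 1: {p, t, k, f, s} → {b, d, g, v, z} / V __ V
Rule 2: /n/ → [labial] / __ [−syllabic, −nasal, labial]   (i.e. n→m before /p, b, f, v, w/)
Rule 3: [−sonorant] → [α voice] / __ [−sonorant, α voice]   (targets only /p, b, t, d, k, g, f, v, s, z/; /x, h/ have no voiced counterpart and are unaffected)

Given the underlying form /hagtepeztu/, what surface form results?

Rule 1 (intervocalic voicing): /p/ is a voiceless obstruent between vowels /e/ and /e/, so it voices to [b]. /hagtepeztu/ → hagtebeztu.
Rule 2 (nasal place assimilation): no segment meets the environment; /hagtebeztu/ is unchanged.
Rule 3 (regressive voicing assimilation): /g/ precedes the voiceless obstruent /t/, so it devoices to [k] by assimilation. /z/ precedes the voiceless obstruent /t/, so it devoices to [s] by assimilation. /hagtebeztu/ → haktebestu.

haktebestu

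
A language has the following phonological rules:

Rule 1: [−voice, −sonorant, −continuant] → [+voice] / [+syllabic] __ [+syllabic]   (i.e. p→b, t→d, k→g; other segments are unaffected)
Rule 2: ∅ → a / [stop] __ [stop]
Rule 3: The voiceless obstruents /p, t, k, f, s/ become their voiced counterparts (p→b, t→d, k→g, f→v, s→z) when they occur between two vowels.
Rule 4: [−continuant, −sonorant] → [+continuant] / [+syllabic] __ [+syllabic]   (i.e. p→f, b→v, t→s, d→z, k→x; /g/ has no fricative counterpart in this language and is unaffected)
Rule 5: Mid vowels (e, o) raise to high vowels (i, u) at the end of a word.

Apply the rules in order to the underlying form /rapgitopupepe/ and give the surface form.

ravagizovuvevi

Rule 1 (intervocalic voicing): /t/ is a voiceless stop between vowels /i/ and /o/, so it voices to [d]. /p/ is a voiceless stop between vowels /o/ and /u/, so it voices to [b]. /p/ is a voiceless stop between vowels /u/ and /e/, so it voices to [b]. /p/ is a voiceless stop between vowels /e/ and /e/, so it voices to [b]. /rapgitopupepe/ → rapgidobubebe.
Rule 2 (stop-cluster a-epenthesis): /p/ and /g/ form a stop–stop cluster, so [a] is inserted between them. /rapgidobubebe/ → rapagidobubebe.
Rule 3 (intervocalic voicing): /p/ is a voiceless obstruent between vowels /a/ and /a/, so it voices to [b]. /rapagidobubebe/ → rabagidobubebe.
Rule 4 (intervocalic spirantization): /b/ is a stop between vowels /a/ and /a/, so it spirantizes to the fricative [v]. /d/ is a stop between vowels /i/ and /o/, so it spirantizes to the fricative [z]. /b/ is a stop between vowels /o/ and /u/, so it spirantizes to the fricative [v]. /b/ is a stop between vowels /u/ and /e/, so it spirantizes to the fricative [v]. /b/ is a stop between vowels /e/ and /e/, so it spirantizes to the fricative [v]. /rabagidobubebe/ → ravagizovuveve.
Rule 5 (final vowel raising): /e/ is a mid vowel in word-final position, so it raises to [i]. /ravagizovuveve/ → ravagizovuvevi.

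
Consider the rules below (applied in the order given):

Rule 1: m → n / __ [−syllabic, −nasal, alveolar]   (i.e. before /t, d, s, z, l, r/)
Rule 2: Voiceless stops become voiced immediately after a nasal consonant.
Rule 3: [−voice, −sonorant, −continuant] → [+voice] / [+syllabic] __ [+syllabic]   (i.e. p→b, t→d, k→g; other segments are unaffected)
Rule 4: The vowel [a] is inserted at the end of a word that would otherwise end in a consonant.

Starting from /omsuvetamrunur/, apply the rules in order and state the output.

Rule 1 (nasal place assimilation): /m/ precedes the alveolar consonant /s/, so it assimilates in place to [n]. /m/ precedes the alveolar consonant /r/, so it assimilates in place to [n]. /omsuvetamrunur/ → onsuvetanrunur.
Rule 2 (post-nasal voicing): no segment meets the environment; /onsuvetanrunur/ is unchanged.
Rule 3 (intervocalic voicing): /t/ is a voiceless stop between vowels /e/ and /a/, so it voices to [d]. /onsuvetanrunur/ → onsuvedanrunur.
Rule 4 (final a-epenthesis): the form ends in the consonant /r/, so [a] is inserted word-finally. /onsuvedanrunur/ → onsuvedanrunura.

onsuvedanrunura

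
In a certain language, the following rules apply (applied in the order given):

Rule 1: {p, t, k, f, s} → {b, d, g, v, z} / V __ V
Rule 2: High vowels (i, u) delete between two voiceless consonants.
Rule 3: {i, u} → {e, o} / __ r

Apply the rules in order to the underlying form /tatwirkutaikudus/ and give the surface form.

Rule 1 (intervocalic voicing): /t/ is a voiceless obstruent between vowels /u/ and /a/, so it voices to [d]. /k/ is a voiceless obstruent between vowels /i/ and /u/, so it voices to [g]. /tatwirkutaikudus/ → tatwirkudaigudus.
Rule 2 (high vowel syncope): no segment meets the environment; /tatwirkudaigudus/ is unchanged.
Rule 3 (pre-rhotic lowering): /i/ is a high vowel immediately before /r/, so it lowers to [e]. /tatwirkudaigudus/ → tatwerkudaigudus.

tatwerkudaigudus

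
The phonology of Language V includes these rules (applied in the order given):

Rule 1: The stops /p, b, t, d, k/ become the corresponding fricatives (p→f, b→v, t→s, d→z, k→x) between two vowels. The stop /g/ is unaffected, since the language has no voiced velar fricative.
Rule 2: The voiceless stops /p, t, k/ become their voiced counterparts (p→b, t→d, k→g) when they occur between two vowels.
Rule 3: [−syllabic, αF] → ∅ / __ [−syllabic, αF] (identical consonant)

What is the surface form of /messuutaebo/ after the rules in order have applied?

mesuusaevo

Rule 1 (intervocalic spirantization): /t/ is a stop between vowels /u/ and /a/, so it spirantizes to the fricative [s]. /b/ is a stop between vowels /e/ and /o/, so it spirantizes to the fricative [v]. /messuutaebo/ → messuusaevo.
Rule 2 (intervocalic voicing): no segment meets the environment; /messuusaevo/ is unchanged.
Rule 3 (degemination): /ss/ is a geminate; the first /s/ deletes. /messuusaevo/ → mesuusaevo.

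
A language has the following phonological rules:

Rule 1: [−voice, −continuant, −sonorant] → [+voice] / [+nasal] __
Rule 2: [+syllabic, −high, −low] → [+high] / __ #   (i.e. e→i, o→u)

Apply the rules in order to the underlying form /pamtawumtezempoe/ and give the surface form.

pamdawumdezemboi

Rule 1 (post-nasal voicing): /t/ is a voiceless stop immediately after the nasal /m/, so it voices to [d]. /t/ is a voiceless stop immediately after the nasal /m/, so it voices to [d]. /p/ is a voiceless stop immediately after the nasal /m/, so it voices to [b]. /pamtawumtezempoe/ → pamdawumdezemboe.
Rule 2 (final vowel raising): /e/ is a mid vowel in word-final position, so it raises to [i]. /pamdawumdezemboe/ → pamdawumdezemboi.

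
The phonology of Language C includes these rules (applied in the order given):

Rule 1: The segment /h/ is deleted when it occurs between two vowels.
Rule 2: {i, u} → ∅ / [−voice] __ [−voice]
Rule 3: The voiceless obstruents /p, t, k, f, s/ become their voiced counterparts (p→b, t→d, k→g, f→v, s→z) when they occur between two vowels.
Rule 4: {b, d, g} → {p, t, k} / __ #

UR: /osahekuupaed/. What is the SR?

ozaeguubaet

Rule 1 (intervocalic h-deletion): /h/ occurs between vowels /a/ and /e/, so it deletes. /osahekuupaed/ → osaekuupaed.
Rule 2 (high vowel syncope): no segment meets the environment; /osaekuupaed/ is unchanged.
Rule 3 (intervocalic voicing): /s/ is a voiceless obstruent between vowels /o/ and /a/, so it voices to [z]. /k/ is a voiceless obstruent between vowels /e/ and /u/, so it voices to [g]. /p/ is a voiceless obstruent between vowels /u/ and /a/, so it voices to [b]. /osaekuupaed/ → ozaeguubaed.
Rule 4 (final devoicing): /d/ is a voiced stop in word-final position, so it devoices to [t]. /ozaeguubaed/ → ozaeguubaet.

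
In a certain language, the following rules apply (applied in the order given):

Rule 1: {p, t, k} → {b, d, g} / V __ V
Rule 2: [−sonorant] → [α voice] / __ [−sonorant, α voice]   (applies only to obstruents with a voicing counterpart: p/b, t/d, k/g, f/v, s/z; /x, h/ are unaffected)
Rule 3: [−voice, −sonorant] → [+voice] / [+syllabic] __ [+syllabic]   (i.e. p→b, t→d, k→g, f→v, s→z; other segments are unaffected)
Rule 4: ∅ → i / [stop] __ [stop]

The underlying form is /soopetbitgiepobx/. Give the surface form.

soobedibidigiebopx

Rule 1 (intervocalic voicing): /p/ is a voiceless stop between vowels /o/ and /e/, so it voices to [b]. /p/ is a voiceless stop between vowels /e/ and /o/, so it voices to [b]. /soopetbitgiepobx/ → soobetbitgiebobx.
Rule 2 (regressive voicing assimilation): /t/ precedes the voiced obstruent /b/, so it voices to [d] by assimilation. /t/ precedes the voiced obstruent /g/, so it voices to [d] by assimilation. /b/ precedes the voiceless obstruent /x/, so it devoices to [p] by assimilation. /soobetbitgiebobx/ → soobedbidgiebopx.
Rule 3 (intervocalic voicing): no segment meets the environment; /soobedbidgiebopx/ is unchanged.
Rule 4 (stop-cluster i-epenthesis): /d/ and /b/ form a stop–stop cluster, so [i] is inserted between them. /d/ and /g/ form a stop–stop cluster, so [i] is inserted between them. /soobedbidgiebopx/ → soobedibidigiebopx.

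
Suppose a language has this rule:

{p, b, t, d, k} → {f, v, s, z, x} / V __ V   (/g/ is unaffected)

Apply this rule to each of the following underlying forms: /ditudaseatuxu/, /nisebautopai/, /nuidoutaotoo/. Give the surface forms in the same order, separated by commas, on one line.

disuzaseasuxu, nisevausofai, nuizousaosoo

/ditudaseatuxu/: /t/ is a stop between vowels /i/ and /u/, so it spirantizes to the fricative [s]. /d/ is a stop between vowels /u/ and /a/, so it spirantizes to the fricative [z]. /t/ is a stop between vowels /a/ and /u/, so it spirantizes to the fricative [s]. → [disuzaseasuxu].
/nisebautopai/: /b/ is a stop between vowels /e/ and /a/, so it spirantizes to the fricative [v]. /t/ is a stop between vowels /u/ and /o/, so it spirantizes to the fricative [s]. /p/ is a stop between vowels /o/ and /a/, so it spirantizes to the fricative [f]. → [nisevausofai].
/nuidoutaotoo/: /d/ is a stop between vowels /i/ and /o/, so it spirantizes to the fricative [z]. /t/ is a stop between vowels /u/ and /a/, so it spirantizes to the fricative [s]. /t/ is a stop between vowels /o/ and /o/, so it spirantizes to the fricative [s]. → [nuizousaosoo].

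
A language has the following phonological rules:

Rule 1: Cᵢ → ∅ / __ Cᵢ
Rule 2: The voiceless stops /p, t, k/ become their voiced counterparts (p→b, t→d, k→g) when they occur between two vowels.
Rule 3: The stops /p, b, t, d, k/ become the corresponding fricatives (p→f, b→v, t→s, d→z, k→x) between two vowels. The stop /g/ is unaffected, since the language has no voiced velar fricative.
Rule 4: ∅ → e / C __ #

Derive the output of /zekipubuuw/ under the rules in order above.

Rule 1 (degemination): no segment meets the environment; /zekipubuuw/ is unchanged.
Rule 2 (intervocalic voicing): /k/ is a voiceless stop between vowels /e/ and /i/, so it voices to [g]. /p/ is a voiceless stop between vowels /i/ and /u/, so it voices to [b]. /zekipubuuw/ → zegibubuuw.
Rule 3 (intervocalic spirantization): /b/ is a stop between vowels /i/ and /u/, so it spirantizes to the fricative [v]. /b/ is a stop between vowels /u/ and /u/, so it spirantizes to the fricative [v]. /zegibubuuw/ → zegivuvuuw.
Rule 4 (final e-epenthesis): the form ends in the consonant /w/, so [e] is inserted word-finally. /zegivuvuuw/ → zegivuvuuwe.

zegivuvuuwe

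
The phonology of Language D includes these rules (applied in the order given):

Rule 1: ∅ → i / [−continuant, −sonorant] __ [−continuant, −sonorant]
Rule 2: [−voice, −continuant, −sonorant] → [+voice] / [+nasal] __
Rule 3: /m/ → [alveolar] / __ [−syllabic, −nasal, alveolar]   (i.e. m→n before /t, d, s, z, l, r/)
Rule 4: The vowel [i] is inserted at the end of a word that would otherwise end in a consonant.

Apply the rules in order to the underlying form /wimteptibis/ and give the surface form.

Rule 1 (stop-cluster i-epenthesis): /p/ and /t/ form a stop–stop cluster, so [i] is inserted between them. /wimteptibis/ → wimtepitibis.
Rule 2 (post-nasal voicing): /t/ is a voiceless stop immediately after the nasal /m/, so it voices to [d]. /wimtepitibis/ → wimdepitibis.
Rule 3 (nasal place assimilation): /m/ precedes the alveolar consonant /d/, so it assimilates in place to [n]. /wimdepitibis/ → windepitibis.
Rule 4 (final i-epenthesis): the form ends in the consonant /s/, so [i] is inserted word-finally. /windepitibis/ → windepitibisi.

windepitibisi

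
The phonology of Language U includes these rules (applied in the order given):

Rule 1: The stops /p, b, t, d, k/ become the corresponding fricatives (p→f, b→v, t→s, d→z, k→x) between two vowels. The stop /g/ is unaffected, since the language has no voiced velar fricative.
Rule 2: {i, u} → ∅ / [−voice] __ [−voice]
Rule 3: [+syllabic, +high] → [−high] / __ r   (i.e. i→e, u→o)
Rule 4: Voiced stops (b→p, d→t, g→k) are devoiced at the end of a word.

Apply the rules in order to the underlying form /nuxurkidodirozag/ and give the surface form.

nuxorkizozerozak

Rule 1 (intervocalic spirantization): /d/ is a stop between vowels /i/ and /o/, so it spirantizes to the fricative [z]. /d/ is a stop between vowels /o/ and /i/, so it spirantizes to the fricative [z]. /nuxurkidodirozag/ → nuxurkizozirozag.
Rule 2 (high vowel syncope): no segment meets the environment; /nuxurkizozirozag/ is unchanged.
Rule 3 (pre-rhotic lowering): /u/ is a high vowel immediately before /r/, so it lowers to [o]. /i/ is a high vowel immediately before /r/, so it lowers to [e]. /nuxurkizozirozag/ → nuxorkizozerozag.
Rule 4 (final devoicing): /g/ is a voiced stop in word-final position, so it devoices to [k]. /nuxorkizozerozag/ → nuxorkizozerozak.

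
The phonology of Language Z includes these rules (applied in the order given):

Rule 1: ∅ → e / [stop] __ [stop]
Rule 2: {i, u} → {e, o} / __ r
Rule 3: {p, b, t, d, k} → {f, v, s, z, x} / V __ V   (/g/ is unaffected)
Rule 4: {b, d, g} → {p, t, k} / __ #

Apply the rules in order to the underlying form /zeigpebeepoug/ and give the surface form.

Rule 1 (stop-cluster e-epenthesis): /g/ and /p/ form a stop–stop cluster, so [e] is inserted between them. /zeigpebeepoug/ → zeigepebeepoug.
Rule 2 (pre-rhotic lowering): no segment meets the environment; /zeigepebeepoug/ is unchanged.
Rule 3 (intervocalic spirantization): /p/ is a stop between vowels /e/ and /e/, so it spirantizes to the fricative [f]. /b/ is a stop between vowels /e/ and /e/, so it spirantizes to the fricative [v]. /p/ is a stop between vowels /e/ and /o/, so it spirantizes to the fricative [f]. /zeigepebeepoug/ → zeigefeveefoug.
Rule 4 (final devoicing): /g/ is a voiced stop in word-final position, so it devoices to [k]. /zeigefeveefoug/ → zeigefeveefouk.

zeigefeveefouk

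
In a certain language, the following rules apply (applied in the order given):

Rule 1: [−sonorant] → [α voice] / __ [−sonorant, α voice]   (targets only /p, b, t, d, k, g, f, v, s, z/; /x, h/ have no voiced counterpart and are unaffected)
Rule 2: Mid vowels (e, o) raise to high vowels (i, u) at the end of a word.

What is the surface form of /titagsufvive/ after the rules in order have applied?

Rule 1 (regressive voicing assimilation): /g/ precedes the voiceless obstruent /s/, so it devoices to [k] by assimilation. /f/ precedes the voiced obstruent /v/, so it voices to [v] by assimilation. /titagsufvive/ → titaksuvvive.
Rule 2 (final vowel raising): /e/ is a mid vowel in word-final position, so it raises to [i]. /titaksuvvive/ → titaksuvvivi.

titaksuvvivi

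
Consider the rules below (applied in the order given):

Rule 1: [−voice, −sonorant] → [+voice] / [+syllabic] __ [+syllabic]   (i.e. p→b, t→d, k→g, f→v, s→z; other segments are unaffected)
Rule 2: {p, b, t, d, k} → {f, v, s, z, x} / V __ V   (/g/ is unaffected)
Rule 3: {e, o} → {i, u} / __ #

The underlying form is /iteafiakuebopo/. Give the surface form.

Rule 1 (intervocalic voicing): /t/ is a voiceless obstruent between vowels /i/ and /e/, so it voices to [d]. /f/ is a voiceless obstruent between vowels /a/ and /i/, so it voices to [v]. /k/ is a voiceless obstruent between vowels /a/ and /u/, so it voices to [g]. /p/ is a voiceless obstruent between vowels /o/ and /o/, so it voices to [b]. /iteafiakuebopo/ → ideaviaguebobo.
Rule 2 (intervocalic spirantization): /d/ is a stop between vowels /i/ and /e/, so it spirantizes to the fricative [z]. /b/ is a stop between vowels /e/ and /o/, so it spirantizes to the fricative [v]. /b/ is a stop between vowels /o/ and /o/, so it spirantizes to the fricative [v]. /ideaviaguebobo/ → izeaviaguevovo.
Rule 3 (final vowel raising): /o/ is a mid vowel in word-final position, so it raises to [u]. /izeaviaguevovo/ → izeaviaguevovu.

izeaviaguevovu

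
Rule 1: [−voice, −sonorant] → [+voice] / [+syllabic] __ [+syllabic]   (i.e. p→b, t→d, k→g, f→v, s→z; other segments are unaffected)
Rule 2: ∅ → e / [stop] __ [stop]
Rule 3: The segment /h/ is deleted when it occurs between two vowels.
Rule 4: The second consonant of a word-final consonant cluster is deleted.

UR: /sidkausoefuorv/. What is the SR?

Rule 1 (intervocalic voicing): /s/ is a voiceless obstruent between vowels /u/ and /o/, so it voices to [z]. /f/ is a voiceless obstruent between vowels /e/ and /u/, so it voices to [v]. /sidkausoefuorv/ → sidkauzoevuorv.
Rule 2 (stop-cluster e-epenthesis): /d/ and /k/ form a stop–stop cluster, so [e] is inserted between them. /sidkauzoevuorv/ → sidekauzoevuorv.
Rule 3 (intervocalic h-deletion): no segment meets the environment; /sidekauzoevuorv/ is unchanged.
Rule 4 (final cluster simplification): /v/ is the second consonant of a word-final cluster /rv/, so it deletes. /sidekauzoevuorv/ → sidekauzoevuor.

sidekauzoevuor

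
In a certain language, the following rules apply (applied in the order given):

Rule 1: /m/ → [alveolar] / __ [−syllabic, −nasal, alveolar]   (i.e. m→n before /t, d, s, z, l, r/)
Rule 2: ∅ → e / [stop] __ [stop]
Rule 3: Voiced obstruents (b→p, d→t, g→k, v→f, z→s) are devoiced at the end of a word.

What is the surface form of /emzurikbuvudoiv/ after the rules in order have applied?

enzurikebuvudoif

Rule 1 (nasal place assimilation): /m/ precedes the alveolar consonant /z/, so it assimilates in place to [n]. /emzurikbuvudoiv/ → enzurikbuvudoiv.
Rule 2 (stop-cluster e-epenthesis): /k/ and /b/ form a stop–stop cluster, so [e] is inserted between them. /enzurikbuvudoiv/ → enzurikebuvudoiv.
Rule 3 (final devoicing): /v/ is a voiced obstruent in word-final position, so it devoices to [f]. /enzurikebuvudoiv/ → enzurikebuvudoif.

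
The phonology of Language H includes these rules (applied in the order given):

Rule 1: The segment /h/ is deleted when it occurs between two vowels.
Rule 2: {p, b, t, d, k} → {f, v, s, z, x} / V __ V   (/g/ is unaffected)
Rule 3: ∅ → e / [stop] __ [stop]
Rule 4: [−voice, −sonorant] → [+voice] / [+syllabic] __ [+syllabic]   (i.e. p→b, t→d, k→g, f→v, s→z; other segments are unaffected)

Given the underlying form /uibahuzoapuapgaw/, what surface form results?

Rule 1 (intervocalic h-deletion): /h/ occurs between vowels /a/ and /u/, so it deletes. /uibahuzoapuapgaw/ → uibauzoapuapgaw.
Rule 2 (intervocalic spirantization): /b/ is a stop between vowels /i/ and /a/, so it spirantizes to the fricative [v]. /p/ is a stop between vowels /a/ and /u/, so it spirantizes to the fricative [f]. /uibauzoapuapgaw/ → uivauzoafuapgaw.
Rule 3 (stop-cluster e-epenthesis): /p/ and /g/ form a stop–stop cluster, so [e] is inserted between them. /uivauzoafuapgaw/ → uivauzoafuapegaw.
Rule 4 (intervocalic voicing): /f/ is a voiceless obstruent between vowels /a/ and /u/, so it voices to [v]. /p/ is a voiceless obstruent between vowels /a/ and /e/, so it voices to [b]. /uivauzoafuapegaw/ → uivauzoavuabegaw.

uivauzoavuabegaw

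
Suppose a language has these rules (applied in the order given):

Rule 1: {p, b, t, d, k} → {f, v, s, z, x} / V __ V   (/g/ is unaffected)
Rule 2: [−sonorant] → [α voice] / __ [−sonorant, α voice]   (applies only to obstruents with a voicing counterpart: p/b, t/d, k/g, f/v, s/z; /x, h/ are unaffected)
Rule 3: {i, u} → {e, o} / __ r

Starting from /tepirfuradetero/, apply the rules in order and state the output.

Rule 1 (intervocalic spirantization): /p/ is a stop between vowels /e/ and /i/, so it spirantizes to the fricative [f]. /d/ is a stop between vowels /a/ and /e/, so it spirantizes to the fricative [z]. /t/ is a stop between vowels /e/ and /e/, so it spirantizes to the fricative [s]. /tepirfuradetero/ → tefirfurazesero.
Rule 2 (regressive voicing assimilation): no segment meets the environment; /tefirfurazesero/ is unchanged.
Rule 3 (pre-rhotic lowering): /i/ is a high vowel immediately before /r/, so it lowers to [e]. /u/ is a high vowel immediately before /r/, so it lowers to [o]. /tefirfurazesero/ → teferforazesero.

teferforazesero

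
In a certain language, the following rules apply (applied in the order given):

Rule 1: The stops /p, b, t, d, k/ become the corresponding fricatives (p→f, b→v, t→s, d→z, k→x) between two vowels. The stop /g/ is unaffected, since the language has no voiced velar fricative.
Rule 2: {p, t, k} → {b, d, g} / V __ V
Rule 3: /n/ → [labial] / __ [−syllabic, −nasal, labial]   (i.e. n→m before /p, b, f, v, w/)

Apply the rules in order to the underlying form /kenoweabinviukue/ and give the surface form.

kenoweavimviuxue

Rule 1 (intervocalic spirantization): /b/ is a stop between vowels /a/ and /i/, so it spirantizes to the fricative [v]. /k/ is a stop between vowels /u/ and /u/, so it spirantizes to the fricative [x]. /kenoweabinviukue/ → kenoweavinviuxue.
Rule 2 (intervocalic voicing): no segment meets the environment; /kenoweavinviuxue/ is unchanged.
Rule 3 (nasal place assimilation): /n/ precedes the labial consonant /v/, so it assimilates in place to [m]. /kenoweavinviuxue/ → kenoweavimviuxue.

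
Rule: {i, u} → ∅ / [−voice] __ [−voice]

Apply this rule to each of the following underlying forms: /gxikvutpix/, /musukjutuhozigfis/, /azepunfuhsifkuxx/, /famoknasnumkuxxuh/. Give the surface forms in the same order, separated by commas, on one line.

gxkvutpx, muskjuthozigfs, azepunfhsfkxx, famoknasnumkxxh

/gxikvutpix/: /i/ is a high vowel flanked by voiceless consonants /x/ and /k/, so it deletes. /i/ is a high vowel flanked by voiceless consonants /p/ and /x/, so it deletes. → [gxkvutpx].
/musukjutuhozigfis/: /u/ is a high vowel flanked by voiceless consonants /s/ and /k/, so it deletes. /u/ is a high vowel flanked by voiceless consonants /t/ and /h/, so it deletes. /i/ is a high vowel flanked by voiceless consonants /f/ and /s/, so it deletes. → [muskjuthozigfs].
/azepunfuhsifkuxx/: /u/ is a high vowel flanked by voiceless consonants /f/ and /h/, so it deletes. /i/ is a high vowel flanked by voiceless consonants /s/ and /f/, so it deletes. /u/ is a high vowel flanked by voiceless consonants /k/ and /x/, so it deletes. → [azepunfhsfkxx].
/famoknasnumkuxxuh/: /u/ is a high vowel flanked by voiceless consonants /k/ and /x/, so it deletes. /u/ is a high vowel flanked by voiceless consonants /x/ and /h/, so it deletes. → [famoknasnumkxxh].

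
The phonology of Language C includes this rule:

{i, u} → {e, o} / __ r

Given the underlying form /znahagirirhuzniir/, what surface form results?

znahagererhuznier

/i/ is a high vowel immediately before /r/, so it lowers to [e].
/i/ is a high vowel immediately before /r/, so it lowers to [e].
/i/ is a high vowel immediately before /r/, so it lowers to [e].
The other instances of /u/, /i/ do not occur in the required environment and remain unchanged.
Surface form: [znahagererhuznier].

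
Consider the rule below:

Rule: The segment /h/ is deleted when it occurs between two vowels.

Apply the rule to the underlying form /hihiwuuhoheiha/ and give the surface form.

hiiwuuoeia

/h/ occurs between vowels /i/ and /i/, so it deletes.
/h/ occurs between vowels /u/ and /o/, so it deletes.
/h/ occurs between vowels /o/ and /e/, so it deletes.
/h/ occurs between vowels /i/ and /a/, so it deletes.
The other instance of /h/ does not occur in the required environment and remains unchanged.
Surface form: [hiiwuuoeia].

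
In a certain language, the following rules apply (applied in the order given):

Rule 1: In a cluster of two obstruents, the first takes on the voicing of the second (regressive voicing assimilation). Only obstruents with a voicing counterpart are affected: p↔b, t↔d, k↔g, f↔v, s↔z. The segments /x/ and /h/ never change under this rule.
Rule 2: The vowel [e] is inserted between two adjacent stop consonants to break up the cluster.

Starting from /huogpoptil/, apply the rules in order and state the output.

Rule 1 (regressive voicing assimilation): /g/ precedes the voiceless obstruent /p/, so it devoices to [k] by assimilation. /huogpoptil/ → huokpoptil.
Rule 2 (stop-cluster e-epenthesis): /k/ and /p/ form a stop–stop cluster, so [e] is inserted between them. /p/ and /t/ form a stop–stop cluster, so [e] is inserted between them. /huokpoptil/ → huokepopetil.

huokepopetil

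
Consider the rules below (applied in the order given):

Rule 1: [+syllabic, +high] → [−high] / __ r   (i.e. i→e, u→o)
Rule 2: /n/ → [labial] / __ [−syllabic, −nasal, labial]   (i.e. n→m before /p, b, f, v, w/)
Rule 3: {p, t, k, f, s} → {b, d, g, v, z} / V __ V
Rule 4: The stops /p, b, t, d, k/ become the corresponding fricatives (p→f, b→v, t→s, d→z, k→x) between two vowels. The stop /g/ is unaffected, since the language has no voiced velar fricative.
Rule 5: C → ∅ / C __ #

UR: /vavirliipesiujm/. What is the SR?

Rule 1 (pre-rhotic lowering): /i/ is a high vowel immediately before /r/, so it lowers to [e]. /vavirliipesiujm/ → vaverliipesiujm.
Rule 2 (nasal place assimilation): no segment meets the environment; /vaverliipesiujm/ is unchanged.
Rule 3 (intervocalic voicing): /p/ is a voiceless obstruent between vowels /i/ and /e/, so it voices to [b]. /s/ is a voiceless obstruent between vowels /e/ and /i/, so it voices to [z]. /vaverliipesiujm/ → vaverliibeziujm.
Rule 4 (intervocalic spirantization): /b/ is a stop between vowels /i/ and /e/, so it spirantizes to the fricative [v]. /vaverliibeziujm/ → vaverliiveziujm.
Rule 5 (final cluster simplification): /m/ is the second consonant of a word-final cluster /jm/, so it deletes. /vaverliiveziujm/ → vaverliiveziuj.

vaverliiveziuj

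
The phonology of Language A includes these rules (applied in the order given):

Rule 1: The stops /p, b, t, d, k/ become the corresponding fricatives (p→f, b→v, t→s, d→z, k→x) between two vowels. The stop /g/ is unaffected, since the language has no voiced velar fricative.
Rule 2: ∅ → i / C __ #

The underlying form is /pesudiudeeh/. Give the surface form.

pesuziuzeehi

Rule 1 (intervocalic spirantization): /d/ is a stop between vowels /u/ and /i/, so it spirantizes to the fricative [z]. /d/ is a stop between vowels /u/ and /e/, so it spirantizes to the fricative [z]. /pesudiudeeh/ → pesuziuzeeh.
Rule 2 (final i-epenthesis): the form ends in the consonant /h/, so [i] is inserted word-finally. /pesuziuzeeh/ → pesuziuzeehi.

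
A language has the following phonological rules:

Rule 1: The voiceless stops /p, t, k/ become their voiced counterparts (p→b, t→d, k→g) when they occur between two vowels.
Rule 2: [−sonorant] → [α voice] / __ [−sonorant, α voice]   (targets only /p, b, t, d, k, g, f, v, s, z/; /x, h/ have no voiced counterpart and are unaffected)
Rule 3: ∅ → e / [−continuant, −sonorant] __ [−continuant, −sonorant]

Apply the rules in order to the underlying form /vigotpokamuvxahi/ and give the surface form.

Rule 1 (intervocalic voicing): /k/ is a voiceless stop between vowels /o/ and /a/, so it voices to [g]. /vigotpokamuvxahi/ → vigotpogamuvxahi.
Rule 2 (regressive voicing assimilation): /v/ precedes the voiceless obstruent /x/, so it devoices to [f] by assimilation. /vigotpogamuvxahi/ → vigotpogamufxahi.
Rule 3 (stop-cluster e-epenthesis): /t/ and /p/ form a stop–stop cluster, so [e] is inserted between them. /vigotpogamufxahi/ → vigotepogamufxahi.

vigotepogamufxahi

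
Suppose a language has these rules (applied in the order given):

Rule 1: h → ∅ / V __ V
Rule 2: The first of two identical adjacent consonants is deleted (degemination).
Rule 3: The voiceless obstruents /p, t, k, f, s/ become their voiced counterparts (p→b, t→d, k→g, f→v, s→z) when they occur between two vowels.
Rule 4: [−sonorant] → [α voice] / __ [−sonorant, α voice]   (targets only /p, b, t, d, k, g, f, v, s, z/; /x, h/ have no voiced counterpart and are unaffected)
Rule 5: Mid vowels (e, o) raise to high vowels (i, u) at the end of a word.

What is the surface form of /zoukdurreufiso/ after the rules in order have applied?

zougdureuvizu

Rule 1 (intervocalic h-deletion): no segment meets the environment; /zoukdurreufiso/ is unchanged.
Rule 2 (degemination): /rr/ is a geminate; the first /r/ deletes. /zoukdurreufiso/ → zoukdureufiso.
Rule 3 (intervocalic voicing): /f/ is a voiceless obstruent between vowels /u/ and /i/, so it voices to [v]. /s/ is a voiceless obstruent between vowels /i/ and /o/, so it voices to [z]. /zoukdureufiso/ → zoukdureuvizo.
Rule 4 (regressive voicing assimilation): /k/ precedes the voiced obstruent /d/, so it voices to [g] by assimilation. /zoukdureuvizo/ → zougdureuvizo.
Rule 5 (final vowel raising): /o/ is a mid vowel in word-final position, so it raises to [u]. /zougdureuvizo/ → zougdureuvizu.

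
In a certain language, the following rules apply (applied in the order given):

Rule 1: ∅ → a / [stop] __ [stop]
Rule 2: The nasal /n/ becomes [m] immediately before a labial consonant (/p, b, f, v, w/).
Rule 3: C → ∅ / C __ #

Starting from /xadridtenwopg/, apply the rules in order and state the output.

Rule 1 (stop-cluster a-epenthesis): /d/ and /t/ form a stop–stop cluster, so [a] is inserted between them. /p/ and /g/ form a stop–stop cluster, so [a] is inserted between them. /xadridtenwopg/ → xadridatenwopag.
Rule 2 (nasal place assimilation): /n/ precedes the labial consonant /w/, so it assimilates in place to [m]. /xadridatenwopag/ → xadridatemwopag.
Rule 3 (final cluster simplification): no segment meets the environment; /xadridatemwopag/ is unchanged.

xadridatemwopag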